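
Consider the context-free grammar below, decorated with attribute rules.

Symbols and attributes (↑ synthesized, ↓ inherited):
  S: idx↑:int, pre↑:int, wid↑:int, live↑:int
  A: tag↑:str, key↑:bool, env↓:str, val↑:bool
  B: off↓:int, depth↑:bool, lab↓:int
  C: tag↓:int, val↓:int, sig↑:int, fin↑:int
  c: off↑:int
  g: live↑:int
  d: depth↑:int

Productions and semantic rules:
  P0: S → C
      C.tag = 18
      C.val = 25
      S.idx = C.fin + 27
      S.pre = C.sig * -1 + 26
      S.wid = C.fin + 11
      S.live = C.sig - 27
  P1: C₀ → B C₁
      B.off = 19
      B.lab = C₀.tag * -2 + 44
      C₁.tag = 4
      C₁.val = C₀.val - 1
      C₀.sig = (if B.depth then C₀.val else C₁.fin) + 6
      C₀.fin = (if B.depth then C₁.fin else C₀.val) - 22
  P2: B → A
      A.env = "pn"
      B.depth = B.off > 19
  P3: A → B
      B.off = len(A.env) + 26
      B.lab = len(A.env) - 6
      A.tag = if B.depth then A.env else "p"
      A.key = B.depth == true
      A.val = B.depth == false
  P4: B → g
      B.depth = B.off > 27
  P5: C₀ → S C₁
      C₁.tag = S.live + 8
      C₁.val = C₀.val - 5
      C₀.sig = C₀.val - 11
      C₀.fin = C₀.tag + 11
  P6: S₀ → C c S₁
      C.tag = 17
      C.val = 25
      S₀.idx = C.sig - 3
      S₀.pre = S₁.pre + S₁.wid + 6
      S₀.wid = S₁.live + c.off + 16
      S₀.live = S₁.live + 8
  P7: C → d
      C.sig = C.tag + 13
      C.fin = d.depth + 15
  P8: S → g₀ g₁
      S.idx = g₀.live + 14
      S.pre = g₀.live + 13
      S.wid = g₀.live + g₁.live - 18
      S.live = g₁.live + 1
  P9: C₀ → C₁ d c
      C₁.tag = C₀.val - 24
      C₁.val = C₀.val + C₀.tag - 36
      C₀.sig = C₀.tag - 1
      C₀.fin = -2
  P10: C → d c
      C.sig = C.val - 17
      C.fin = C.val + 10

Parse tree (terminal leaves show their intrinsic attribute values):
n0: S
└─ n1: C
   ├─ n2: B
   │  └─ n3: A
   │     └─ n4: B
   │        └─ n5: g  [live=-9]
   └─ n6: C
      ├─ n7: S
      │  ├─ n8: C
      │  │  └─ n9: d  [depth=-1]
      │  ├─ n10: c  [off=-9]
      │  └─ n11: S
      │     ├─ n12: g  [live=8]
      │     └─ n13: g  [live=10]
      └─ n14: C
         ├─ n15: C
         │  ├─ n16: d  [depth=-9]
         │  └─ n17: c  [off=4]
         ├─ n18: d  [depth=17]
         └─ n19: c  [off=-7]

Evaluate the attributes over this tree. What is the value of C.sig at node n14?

1. n1.tag = 18  [18]
2. n1.val = 25  [25]
3. n2.off = 19  [19]
4. n2.lab = 8  [C₀.tag * -2 + 44]
5. n3.env = "pn"  ["pn"]
6. n4.off = 28  [len(A.env) + 26]
7. n4.lab = -4  [len(A.env) - 6]
8. n5.live = -9  [terminal]
9. n4.depth = true  [B.off > 27]
10. n3.tag = "pn"  [if B.depth then A.env else "p"]
11. n3.key = true  [B.depth == true]
12. n3.val = false  [B.depth == false]
13. n2.depth = false  [B.off > 19]
14. n6.tag = 4  [4]
15. n6.val = 24  [C₀.val - 1]
16. n8.tag = 17  [17]
17. n8.val = 25  [25]
18. n9.depth = -1  [terminal]
19. n8.sig = 30  [C.tag + 13]
20. n8.fin = 14  [d.depth + 15]
21. n10.off = -9  [terminal]
22. n12.live = 8  [terminal]
23. n13.live = 10  [terminal]
24. n11.idx = 22  [g₀.live + 14]
25. n11.pre = 21  [g₀.live + 13]
26. n11.wid = 0  [g₀.live + g₁.live - 18]
27. n11.live = 11  [g₁.live + 1]
28. n7.idx = 27  [C.sig - 3]
29. n7.pre = 27  [S₁.pre + S₁.wid + 6]
30. n7.wid = 18  [S₁.live + c.off + 16]
31. n7.live = 19  [S₁.live + 8]
32. n14.tag = 27  [S.live + 8]
33. n14.val = 19  [C₀.val - 5]
34. n15.tag = -5  [C₀.val - 24]
35. n15.val = 10  [C₀.val + C₀.tag - 36]
36. n16.depth = -9  [terminal]
37. n17.off = 4  [terminal]
38. n15.sig = -7  [C.val - 17]
39. n15.fin = 20  [C.val + 10]
40. n18.depth = 17  [terminal]
41. n19.off = -7  [terminal]
42. n14.sig = 26  [C₀.tag - 1]
43. n14.fin = -2  [-2]
44. n6.sig = 13  [C₀.val - 11]
45. n6.fin = 15  [C₀.tag + 11]
46. n1.sig = 21  [(if B.depth then C₀.val else C₁.fin) + 6]
47. n1.fin = 3  [(if B.depth then C₁.fin else C₀.val) - 22]
48. n0.idx = 30  [C.fin + 27]
49. n0.pre = 5  [C.sig * -1 + 26]
50. n0.wid = 14  [C.fin + 11]
51. n0.live = -6  [C.sig - 27]

26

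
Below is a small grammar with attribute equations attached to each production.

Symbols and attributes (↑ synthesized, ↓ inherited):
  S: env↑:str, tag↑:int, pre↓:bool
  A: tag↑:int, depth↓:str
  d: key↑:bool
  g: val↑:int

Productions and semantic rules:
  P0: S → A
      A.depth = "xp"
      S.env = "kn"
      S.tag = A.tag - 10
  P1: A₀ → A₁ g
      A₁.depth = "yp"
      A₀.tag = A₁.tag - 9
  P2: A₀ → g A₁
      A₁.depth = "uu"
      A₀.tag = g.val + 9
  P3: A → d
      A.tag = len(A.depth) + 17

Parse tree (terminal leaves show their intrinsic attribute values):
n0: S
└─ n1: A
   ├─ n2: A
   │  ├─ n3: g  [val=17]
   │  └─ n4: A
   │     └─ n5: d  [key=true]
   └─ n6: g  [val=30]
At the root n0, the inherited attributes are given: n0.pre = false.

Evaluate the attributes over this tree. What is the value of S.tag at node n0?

7

1. n0.pre = false  [given at root]
2. n1.depth = "xp"  ["xp"]
3. n2.depth = "yp"  ["yp"]
4. n3.val = 17  [terminal]
5. n4.depth = "uu"  ["uu"]
6. n5.key = true  [terminal]
7. n4.tag = 19  [len(A.depth) + 17]
8. n2.tag = 26  [g.val + 9]
9. n6.val = 30  [terminal]
10. n1.tag = 17  [A₁.tag - 9]
11. n0.env = "kn"  ["kn"]
12. n0.tag = 7  [A.tag - 10]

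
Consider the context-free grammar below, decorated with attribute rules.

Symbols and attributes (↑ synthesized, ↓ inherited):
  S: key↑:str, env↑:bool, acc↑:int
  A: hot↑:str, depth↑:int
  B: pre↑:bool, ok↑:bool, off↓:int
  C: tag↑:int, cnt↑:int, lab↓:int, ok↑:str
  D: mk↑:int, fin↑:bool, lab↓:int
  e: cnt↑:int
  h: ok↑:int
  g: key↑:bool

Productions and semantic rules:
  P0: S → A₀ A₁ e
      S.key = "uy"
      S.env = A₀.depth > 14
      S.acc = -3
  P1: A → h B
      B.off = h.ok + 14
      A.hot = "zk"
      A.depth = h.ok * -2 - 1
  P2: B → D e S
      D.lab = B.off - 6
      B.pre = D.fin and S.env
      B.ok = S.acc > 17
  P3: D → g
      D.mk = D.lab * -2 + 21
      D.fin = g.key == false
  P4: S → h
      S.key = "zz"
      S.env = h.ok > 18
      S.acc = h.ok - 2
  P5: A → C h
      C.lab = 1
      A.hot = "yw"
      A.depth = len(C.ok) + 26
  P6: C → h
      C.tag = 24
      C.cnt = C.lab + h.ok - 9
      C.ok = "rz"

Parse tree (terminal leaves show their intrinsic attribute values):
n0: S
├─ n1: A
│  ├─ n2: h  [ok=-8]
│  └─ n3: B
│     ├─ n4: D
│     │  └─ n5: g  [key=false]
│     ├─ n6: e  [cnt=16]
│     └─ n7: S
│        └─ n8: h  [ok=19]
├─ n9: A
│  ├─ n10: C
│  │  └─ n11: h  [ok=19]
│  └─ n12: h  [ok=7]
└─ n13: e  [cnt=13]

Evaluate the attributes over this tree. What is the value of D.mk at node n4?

21

1. n2.ok = -8  [terminal]
2. n3.off = 6  [h.ok + 14]
3. n4.lab = 0  [B.off - 6]
4. n5.key = false  [terminal]
5. n4.mk = 21  [D.lab * -2 + 21]
6. n4.fin = true  [g.key == false]
7. n6.cnt = 16  [terminal]
8. n8.ok = 19  [terminal]
9. n7.key = "zz"  ["zz"]
10. n7.env = true  [h.ok > 18]
11. n7.acc = 17  [h.ok - 2]
12. n3.pre = true  [D.fin and S.env]
13. n3.ok = false  [S.acc > 17]
14. n1.hot = "zk"  ["zk"]
15. n1.depth = 15  [h.ok * -2 - 1]
16. n10.lab = 1  [1]
17. n11.ok = 19  [terminal]
18. n10.tag = 24  [24]
19. n10.cnt = 11  [C.lab + h.ok - 9]
20. n10.ok = "rz"  ["rz"]
21. n12.ok = 7  [terminal]
22. n9.hot = "yw"  ["yw"]
23. n9.depth = 28  [len(C.ok) + 26]
24. n13.cnt = 13  [terminal]
25. n0.key = "uy"  ["uy"]
26. n0.env = true  [A₀.depth > 14]
27. n0.acc = -3  [-3]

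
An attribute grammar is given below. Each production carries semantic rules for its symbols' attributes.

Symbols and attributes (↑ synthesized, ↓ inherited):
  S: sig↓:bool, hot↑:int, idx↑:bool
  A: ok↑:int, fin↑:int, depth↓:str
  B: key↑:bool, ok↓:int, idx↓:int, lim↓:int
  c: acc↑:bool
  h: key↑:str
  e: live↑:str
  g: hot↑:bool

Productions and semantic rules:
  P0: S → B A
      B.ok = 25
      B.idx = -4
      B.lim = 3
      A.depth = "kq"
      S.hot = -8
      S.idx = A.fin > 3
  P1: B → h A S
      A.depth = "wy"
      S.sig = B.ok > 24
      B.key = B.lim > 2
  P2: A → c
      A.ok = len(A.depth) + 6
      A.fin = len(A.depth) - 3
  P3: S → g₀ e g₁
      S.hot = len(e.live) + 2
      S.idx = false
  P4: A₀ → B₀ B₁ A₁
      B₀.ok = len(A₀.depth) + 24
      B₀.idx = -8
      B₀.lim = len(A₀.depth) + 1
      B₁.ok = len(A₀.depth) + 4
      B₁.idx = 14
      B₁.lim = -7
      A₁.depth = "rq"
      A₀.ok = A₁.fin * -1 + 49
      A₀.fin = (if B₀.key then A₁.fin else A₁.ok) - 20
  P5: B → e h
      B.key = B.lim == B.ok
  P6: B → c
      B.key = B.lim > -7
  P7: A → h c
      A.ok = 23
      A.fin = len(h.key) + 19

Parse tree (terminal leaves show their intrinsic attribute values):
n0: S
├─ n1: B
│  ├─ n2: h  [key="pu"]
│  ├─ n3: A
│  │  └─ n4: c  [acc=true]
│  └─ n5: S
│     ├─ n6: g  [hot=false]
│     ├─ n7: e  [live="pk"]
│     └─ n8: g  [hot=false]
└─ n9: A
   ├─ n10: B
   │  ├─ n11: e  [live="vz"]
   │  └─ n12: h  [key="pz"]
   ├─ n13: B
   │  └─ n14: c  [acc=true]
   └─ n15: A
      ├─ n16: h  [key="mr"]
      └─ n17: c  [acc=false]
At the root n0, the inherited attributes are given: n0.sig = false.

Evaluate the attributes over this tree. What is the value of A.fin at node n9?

1. n0.sig = false  [given at root]
2. n1.ok = 25  [25]
3. n1.idx = -4  [-4]
4. n1.lim = 3  [3]
5. n2.key = "pu"  [terminal]
6. n3.depth = "wy"  ["wy"]
7. n4.acc = true  [terminal]
8. n3.ok = 8  [len(A.depth) + 6]
9. n3.fin = -1  [len(A.depth) - 3]
10. n5.sig = true  [B.ok > 24]
11. n6.hot = false  [terminal]
12. n7.live = "pk"  [terminal]
13. n8.hot = false  [terminal]
14. n5.hot = 4  [len(e.live) + 2]
15. n5.idx = false  [false]
16. n1.key = true  [B.lim > 2]
17. n9.depth = "kq"  ["kq"]
18. n10.ok = 26  [len(A₀.depth) + 24]
19. n10.idx = -8  [-8]
20. n10.lim = 3  [len(A₀.depth) + 1]
21. n11.live = "vz"  [terminal]
22. n12.key = "pz"  [terminal]
23. n10.key = false  [B.lim == B.ok]
24. n13.ok = 6  [len(A₀.depth) + 4]
25. n13.idx = 14  [14]
26. n13.lim = -7  [-7]
27. n14.acc = true  [terminal]
28. n13.key = false  [B.lim > -7]
29. n15.depth = "rq"  ["rq"]
30. n16.key = "mr"  [terminal]
31. n17.acc = false  [terminal]
32. n15.ok = 23  [23]
33. n15.fin = 21  [len(h.key) + 19]
34. n9.ok = 28  [A₁.fin * -1 + 49]
35. n9.fin = 3  [(if B₀.key then A₁.fin else A₁.ok) - 20]
36. n0.hot = -8  [-8]
37. n0.idx = false  [A.fin > 3]

3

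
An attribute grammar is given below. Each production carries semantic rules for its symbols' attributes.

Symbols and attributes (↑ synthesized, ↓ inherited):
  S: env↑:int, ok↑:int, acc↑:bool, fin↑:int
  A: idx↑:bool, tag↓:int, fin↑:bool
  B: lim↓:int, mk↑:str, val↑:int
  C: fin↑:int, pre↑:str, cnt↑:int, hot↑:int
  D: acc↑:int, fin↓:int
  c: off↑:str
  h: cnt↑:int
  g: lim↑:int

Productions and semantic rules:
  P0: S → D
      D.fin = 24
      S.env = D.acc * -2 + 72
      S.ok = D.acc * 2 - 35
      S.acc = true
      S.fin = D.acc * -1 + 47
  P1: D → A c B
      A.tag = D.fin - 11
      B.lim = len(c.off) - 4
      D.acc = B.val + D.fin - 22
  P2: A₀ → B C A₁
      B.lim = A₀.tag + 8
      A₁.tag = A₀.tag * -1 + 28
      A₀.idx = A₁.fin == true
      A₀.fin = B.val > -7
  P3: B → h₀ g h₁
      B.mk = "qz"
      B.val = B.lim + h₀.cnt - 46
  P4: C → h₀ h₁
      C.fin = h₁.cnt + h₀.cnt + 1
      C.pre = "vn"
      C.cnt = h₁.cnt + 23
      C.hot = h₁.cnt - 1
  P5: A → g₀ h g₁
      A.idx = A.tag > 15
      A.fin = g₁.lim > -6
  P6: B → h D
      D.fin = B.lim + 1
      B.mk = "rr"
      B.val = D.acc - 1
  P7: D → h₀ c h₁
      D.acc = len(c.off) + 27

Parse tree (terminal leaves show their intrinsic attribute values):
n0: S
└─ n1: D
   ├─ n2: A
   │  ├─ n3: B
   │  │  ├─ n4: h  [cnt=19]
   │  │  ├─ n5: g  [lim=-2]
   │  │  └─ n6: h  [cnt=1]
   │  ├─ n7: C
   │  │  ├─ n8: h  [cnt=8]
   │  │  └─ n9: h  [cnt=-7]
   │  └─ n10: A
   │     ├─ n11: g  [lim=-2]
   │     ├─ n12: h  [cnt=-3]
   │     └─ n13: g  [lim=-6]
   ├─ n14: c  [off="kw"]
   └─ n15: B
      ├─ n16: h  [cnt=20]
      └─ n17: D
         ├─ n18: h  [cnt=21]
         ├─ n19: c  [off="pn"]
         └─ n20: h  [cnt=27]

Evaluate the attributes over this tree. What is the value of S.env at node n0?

12

1. n1.fin = 24  [24]
2. n2.tag = 13  [D.fin - 11]
3. n3.lim = 21  [A₀.tag + 8]
4. n4.cnt = 19  [terminal]
5. n5.lim = -2  [terminal]
6. n6.cnt = 1  [terminal]
7. n3.mk = "qz"  ["qz"]
8. n3.val = -6  [B.lim + h₀.cnt - 46]
9. n8.cnt = 8  [terminal]
10. n9.cnt = -7  [terminal]
11. n7.fin = 2  [h₁.cnt + h₀.cnt + 1]
12. n7.pre = "vn"  ["vn"]
13. n7.cnt = 16  [h₁.cnt + 23]
14. n7.hot = -8  [h₁.cnt - 1]
15. n10.tag = 15  [A₀.tag * -1 + 28]
16. n11.lim = -2  [terminal]
17. n12.cnt = -3  [terminal]
18. n13.lim = -6  [terminal]
19. n10.idx = false  [A.tag > 15]
20. n10.fin = false  [g₁.lim > -6]
21. n2.idx = false  [A₁.fin == true]
22. n2.fin = true  [B.val > -7]
23. n14.off = "kw"  [terminal]
24. n15.lim = -2  [len(c.off) - 4]
25. n16.cnt = 20  [terminal]
26. n17.fin = -1  [B.lim + 1]
27. n18.cnt = 21  [terminal]
28. n19.off = "pn"  [terminal]
29. n20.cnt = 27  [terminal]
30. n17.acc = 29  [len(c.off) + 27]
31. n15.mk = "rr"  ["rr"]
32. n15.val = 28  [D.acc - 1]
33. n1.acc = 30  [B.val + D.fin - 22]
34. n0.env = 12  [D.acc * -2 + 72]
35. n0.ok = 25  [D.acc * 2 - 35]
36. n0.acc = true  [true]
37. n0.fin = 17  [D.acc * -1 + 47]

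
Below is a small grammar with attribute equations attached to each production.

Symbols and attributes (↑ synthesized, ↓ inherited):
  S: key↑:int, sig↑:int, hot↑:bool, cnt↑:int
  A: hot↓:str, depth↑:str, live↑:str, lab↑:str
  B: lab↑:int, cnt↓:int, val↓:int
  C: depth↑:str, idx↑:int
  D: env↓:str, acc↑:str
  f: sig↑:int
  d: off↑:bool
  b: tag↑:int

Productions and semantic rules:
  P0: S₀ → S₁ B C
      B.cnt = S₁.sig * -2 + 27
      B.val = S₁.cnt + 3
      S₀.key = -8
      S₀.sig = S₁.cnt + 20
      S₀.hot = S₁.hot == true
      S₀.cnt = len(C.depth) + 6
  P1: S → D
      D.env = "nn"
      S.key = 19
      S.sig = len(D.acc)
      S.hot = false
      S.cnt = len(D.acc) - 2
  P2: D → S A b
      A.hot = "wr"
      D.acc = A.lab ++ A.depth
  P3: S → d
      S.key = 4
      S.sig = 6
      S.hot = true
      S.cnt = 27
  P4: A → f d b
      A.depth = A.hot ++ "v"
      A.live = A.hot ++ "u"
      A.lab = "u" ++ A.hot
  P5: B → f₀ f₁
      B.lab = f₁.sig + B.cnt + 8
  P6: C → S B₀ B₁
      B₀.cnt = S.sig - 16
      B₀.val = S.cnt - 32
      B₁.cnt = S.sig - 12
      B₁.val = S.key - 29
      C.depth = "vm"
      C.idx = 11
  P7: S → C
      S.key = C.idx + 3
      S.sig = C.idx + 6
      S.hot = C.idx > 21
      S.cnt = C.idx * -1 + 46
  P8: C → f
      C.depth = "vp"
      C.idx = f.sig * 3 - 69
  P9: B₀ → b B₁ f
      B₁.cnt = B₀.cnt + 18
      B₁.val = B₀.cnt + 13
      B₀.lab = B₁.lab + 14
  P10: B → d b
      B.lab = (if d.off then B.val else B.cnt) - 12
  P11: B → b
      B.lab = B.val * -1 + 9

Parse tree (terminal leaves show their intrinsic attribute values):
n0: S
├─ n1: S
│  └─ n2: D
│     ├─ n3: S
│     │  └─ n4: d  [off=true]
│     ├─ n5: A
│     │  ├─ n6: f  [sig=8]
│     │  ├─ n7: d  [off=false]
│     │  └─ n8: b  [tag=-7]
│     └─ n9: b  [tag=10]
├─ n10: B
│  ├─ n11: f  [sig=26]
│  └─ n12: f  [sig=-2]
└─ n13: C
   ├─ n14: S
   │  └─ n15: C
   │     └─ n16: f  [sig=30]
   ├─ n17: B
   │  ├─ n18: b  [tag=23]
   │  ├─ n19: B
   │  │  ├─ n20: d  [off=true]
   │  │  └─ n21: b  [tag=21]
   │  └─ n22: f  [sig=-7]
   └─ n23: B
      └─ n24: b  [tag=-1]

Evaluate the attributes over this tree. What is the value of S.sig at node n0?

24

1. n2.env = "nn"  ["nn"]
2. n4.off = true  [terminal]
3. n3.key = 4  [4]
4. n3.sig = 6  [6]
5. n3.hot = true  [true]
6. n3.cnt = 27  [27]
7. n5.hot = "wr"  ["wr"]
8. n6.sig = 8  [terminal]
9. n7.off = false  [terminal]
10. n8.tag = -7  [terminal]
11. n5.depth = "wrv"  [A.hot ++ "v"]
12. n5.live = "wru"  [A.hot ++ "u"]
13. n5.lab = "uwr"  ["u" ++ A.hot]
14. n9.tag = 10  [terminal]
15. n2.acc = "uwrwrv"  [A.lab ++ A.depth]
16. n1.key = 19  [19]
17. n1.sig = 6  [len(D.acc)]
18. n1.hot = false  [false]
19. n1.cnt = 4  [len(D.acc) - 2]
20. n10.cnt = 15  [S₁.sig * -2 + 27]
21. n10.val = 7  [S₁.cnt + 3]
22. n11.sig = 26  [terminal]
23. n12.sig = -2  [terminal]
24. n10.lab = 21  [f₁.sig + B.cnt + 8]
25. n16.sig = 30  [terminal]
26. n15.depth = "vp"  ["vp"]
27. n15.idx = 21  [f.sig * 3 - 69]
28. n14.key = 24  [C.idx + 3]
29. n14.sig = 27  [C.idx + 6]
30. n14.hot = false  [C.idx > 21]
31. n14.cnt = 25  [C.idx * -1 + 46]
32. n17.cnt = 11  [S.sig - 16]
33. n17.val = -7  [S.cnt - 32]
34. n18.tag = 23  [terminal]
35. n19.cnt = 29  [B₀.cnt + 18]
36. n19.val = 24  [B₀.cnt + 13]
37. n20.off = true  [terminal]
38. n21.tag = 21  [terminal]
39. n19.lab = 12  [(if d.off then B.val else B.cnt) - 12]
40. n22.sig = -7  [terminal]
41. n17.lab = 26  [B₁.lab + 14]
42. n23.cnt = 15  [S.sig - 12]
43. n23.val = -5  [S.key - 29]
44. n24.tag = -1  [terminal]
45. n23.lab = 14  [B.val * -1 + 9]
46. n13.depth = "vm"  ["vm"]
47. n13.idx = 11  [11]
48. n0.key = -8  [-8]
49. n0.sig = 24  [S₁.cnt + 20]
50. n0.hot = false  [S₁.hot == true]
51. n0.cnt = 8  [len(C.depth) + 6]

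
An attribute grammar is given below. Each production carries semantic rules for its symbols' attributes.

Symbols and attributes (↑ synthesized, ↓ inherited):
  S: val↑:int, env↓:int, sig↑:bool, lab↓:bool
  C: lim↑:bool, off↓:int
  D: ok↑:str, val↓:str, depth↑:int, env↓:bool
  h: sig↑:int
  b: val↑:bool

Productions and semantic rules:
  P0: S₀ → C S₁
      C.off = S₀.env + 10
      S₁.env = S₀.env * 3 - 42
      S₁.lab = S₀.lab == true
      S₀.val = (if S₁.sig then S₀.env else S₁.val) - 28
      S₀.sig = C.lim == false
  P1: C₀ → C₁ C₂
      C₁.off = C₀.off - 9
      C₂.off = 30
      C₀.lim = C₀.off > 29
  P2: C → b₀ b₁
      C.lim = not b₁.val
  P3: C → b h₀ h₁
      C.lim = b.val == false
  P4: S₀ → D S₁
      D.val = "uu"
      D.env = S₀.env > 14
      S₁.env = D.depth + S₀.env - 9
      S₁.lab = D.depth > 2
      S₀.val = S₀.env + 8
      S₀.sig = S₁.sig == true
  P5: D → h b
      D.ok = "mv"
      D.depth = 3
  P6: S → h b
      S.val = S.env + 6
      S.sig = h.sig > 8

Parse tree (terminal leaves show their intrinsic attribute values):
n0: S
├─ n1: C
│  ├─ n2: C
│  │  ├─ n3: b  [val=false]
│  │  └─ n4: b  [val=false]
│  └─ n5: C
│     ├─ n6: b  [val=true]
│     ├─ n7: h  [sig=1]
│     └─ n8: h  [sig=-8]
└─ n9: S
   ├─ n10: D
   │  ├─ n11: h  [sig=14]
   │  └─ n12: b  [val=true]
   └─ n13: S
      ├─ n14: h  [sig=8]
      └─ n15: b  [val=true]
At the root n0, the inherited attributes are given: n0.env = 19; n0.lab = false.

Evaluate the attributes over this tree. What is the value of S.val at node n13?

1. n0.env = 19  [given at root]
2. n0.lab = false  [given at root]
3. n1.off = 29  [S₀.env + 10]
4. n2.off = 20  [C₀.off - 9]
5. n3.val = false  [terminal]
6. n4.val = false  [terminal]
7. n2.lim = true  [not b₁.val]
8. n5.off = 30  [30]
9. n6.val = true  [terminal]
10. n7.sig = 1  [terminal]
11. n8.sig = -8  [terminal]
12. n5.lim = false  [b.val == false]
13. n1.lim = false  [C₀.off > 29]
14. n9.env = 15  [S₀.env * 3 - 42]
15. n9.lab = false  [S₀.lab == true]
16. n10.val = "uu"  ["uu"]
17. n10.env = true  [S₀.env > 14]
18. n11.sig = 14  [terminal]
19. n12.val = true  [terminal]
20. n10.ok = "mv"  ["mv"]
21. n10.depth = 3  [3]
22. n13.env = 9  [D.depth + S₀.env - 9]
23. n13.lab = true  [D.depth > 2]
24. n14.sig = 8  [terminal]
25. n15.val = true  [terminal]
26. n13.val = 15  [S.env + 6]
27. n13.sig = false  [h.sig > 8]
28. n9.val = 23  [S₀.env + 8]
29. n9.sig = false  [S₁.sig == true]
30. n0.val = -5  [(if S₁.sig then S₀.env else S₁.val) - 28]
31. n0.sig = true  [C.lim == false]

15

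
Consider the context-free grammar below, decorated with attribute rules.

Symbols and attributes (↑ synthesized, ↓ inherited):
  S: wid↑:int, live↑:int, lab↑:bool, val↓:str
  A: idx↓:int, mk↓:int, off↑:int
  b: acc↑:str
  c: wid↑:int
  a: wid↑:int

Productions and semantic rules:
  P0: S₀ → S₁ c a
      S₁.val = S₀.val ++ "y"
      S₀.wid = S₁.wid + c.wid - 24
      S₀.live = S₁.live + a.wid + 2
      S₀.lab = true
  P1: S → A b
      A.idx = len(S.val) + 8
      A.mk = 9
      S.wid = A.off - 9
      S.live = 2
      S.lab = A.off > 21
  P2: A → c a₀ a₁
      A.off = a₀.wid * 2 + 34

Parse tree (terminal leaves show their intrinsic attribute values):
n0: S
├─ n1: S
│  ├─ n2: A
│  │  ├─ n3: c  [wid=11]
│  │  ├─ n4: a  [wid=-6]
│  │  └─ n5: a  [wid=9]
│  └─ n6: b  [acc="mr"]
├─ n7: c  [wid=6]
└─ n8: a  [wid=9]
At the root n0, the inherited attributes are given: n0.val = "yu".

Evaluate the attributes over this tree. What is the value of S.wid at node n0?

-5

1. n0.val = "yu"  [given at root]
2. n1.val = "yuy"  [S₀.val ++ "y"]
3. n2.idx = 11  [len(S.val) + 8]
4. n2.mk = 9  [9]
5. n3.wid = 11  [terminal]
6. n4.wid = -6  [terminal]
7. n5.wid = 9  [terminal]
8. n2.off = 22  [a₀.wid * 2 + 34]
9. n6.acc = "mr"  [terminal]
10. n1.wid = 13  [A.off - 9]
11. n1.live = 2  [2]
12. n1.lab = true  [A.off > 21]
13. n7.wid = 6  [terminal]
14. n8.wid = 9  [terminal]
15. n0.wid = -5  [S₁.wid + c.wid - 24]
16. n0.live = 13  [S₁.live + a.wid + 2]
17. n0.lab = true  [true]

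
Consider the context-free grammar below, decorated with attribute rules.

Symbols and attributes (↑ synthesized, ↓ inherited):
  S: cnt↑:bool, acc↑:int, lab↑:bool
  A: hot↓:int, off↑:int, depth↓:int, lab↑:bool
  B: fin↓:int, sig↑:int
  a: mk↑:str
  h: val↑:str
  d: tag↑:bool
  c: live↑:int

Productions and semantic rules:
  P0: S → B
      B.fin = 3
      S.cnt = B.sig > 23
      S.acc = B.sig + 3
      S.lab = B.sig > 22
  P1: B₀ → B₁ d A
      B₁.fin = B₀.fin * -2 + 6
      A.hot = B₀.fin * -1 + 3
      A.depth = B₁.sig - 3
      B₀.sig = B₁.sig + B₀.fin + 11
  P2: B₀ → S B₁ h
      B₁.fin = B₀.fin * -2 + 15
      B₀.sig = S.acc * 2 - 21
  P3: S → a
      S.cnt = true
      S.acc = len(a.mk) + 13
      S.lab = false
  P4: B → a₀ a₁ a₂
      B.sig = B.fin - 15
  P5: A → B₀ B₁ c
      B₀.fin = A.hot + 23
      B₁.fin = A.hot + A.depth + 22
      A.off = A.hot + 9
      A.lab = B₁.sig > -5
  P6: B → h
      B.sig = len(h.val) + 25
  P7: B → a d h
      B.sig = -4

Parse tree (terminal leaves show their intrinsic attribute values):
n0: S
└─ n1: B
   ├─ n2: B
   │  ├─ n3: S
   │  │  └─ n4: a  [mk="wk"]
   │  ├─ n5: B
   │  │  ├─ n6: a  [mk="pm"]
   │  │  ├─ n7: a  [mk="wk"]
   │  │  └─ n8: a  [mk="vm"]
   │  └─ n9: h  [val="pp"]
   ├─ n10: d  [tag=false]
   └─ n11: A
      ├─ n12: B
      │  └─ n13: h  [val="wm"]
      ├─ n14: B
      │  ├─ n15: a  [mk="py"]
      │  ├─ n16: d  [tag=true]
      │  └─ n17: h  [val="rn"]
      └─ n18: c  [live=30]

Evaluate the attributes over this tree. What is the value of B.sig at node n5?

1. n1.fin = 3  [3]
2. n2.fin = 0  [B₀.fin * -2 + 6]
3. n4.mk = "wk"  [terminal]
4. n3.cnt = true  [true]
5. n3.acc = 15  [len(a.mk) + 13]
6. n3.lab = false  [false]
7. n5.fin = 15  [B₀.fin * -2 + 15]
8. n6.mk = "pm"  [terminal]
9. n7.mk = "wk"  [terminal]
10. n8.mk = "vm"  [terminal]
11. n5.sig = 0  [B.fin - 15]
12. n9.val = "pp"  [terminal]
13. n2.sig = 9  [S.acc * 2 - 21]
14. n10.tag = false  [terminal]
15. n11.hot = 0  [B₀.fin * -1 + 3]
16. n11.depth = 6  [B₁.sig - 3]
17. n12.fin = 23  [A.hot + 23]
18. n13.val = "wm"  [terminal]
19. n12.sig = 27  [len(h.val) + 25]
20. n14.fin = 28  [A.hot + A.depth + 22]
21. n15.mk = "py"  [terminal]
22. n16.tag = true  [terminal]
23. n17.val = "rn"  [terminal]
24. n14.sig = -4  [-4]
25. n18.live = 30  [terminal]
26. n11.off = 9  [A.hot + 9]
27. n11.lab = true  [B₁.sig > -5]
28. n1.sig = 23  [B₁.sig + B₀.fin + 11]
29. n0.cnt = false  [B.sig > 23]
30. n0.acc = 26  [B.sig + 3]
31. n0.lab = true  [B.sig > 22]

0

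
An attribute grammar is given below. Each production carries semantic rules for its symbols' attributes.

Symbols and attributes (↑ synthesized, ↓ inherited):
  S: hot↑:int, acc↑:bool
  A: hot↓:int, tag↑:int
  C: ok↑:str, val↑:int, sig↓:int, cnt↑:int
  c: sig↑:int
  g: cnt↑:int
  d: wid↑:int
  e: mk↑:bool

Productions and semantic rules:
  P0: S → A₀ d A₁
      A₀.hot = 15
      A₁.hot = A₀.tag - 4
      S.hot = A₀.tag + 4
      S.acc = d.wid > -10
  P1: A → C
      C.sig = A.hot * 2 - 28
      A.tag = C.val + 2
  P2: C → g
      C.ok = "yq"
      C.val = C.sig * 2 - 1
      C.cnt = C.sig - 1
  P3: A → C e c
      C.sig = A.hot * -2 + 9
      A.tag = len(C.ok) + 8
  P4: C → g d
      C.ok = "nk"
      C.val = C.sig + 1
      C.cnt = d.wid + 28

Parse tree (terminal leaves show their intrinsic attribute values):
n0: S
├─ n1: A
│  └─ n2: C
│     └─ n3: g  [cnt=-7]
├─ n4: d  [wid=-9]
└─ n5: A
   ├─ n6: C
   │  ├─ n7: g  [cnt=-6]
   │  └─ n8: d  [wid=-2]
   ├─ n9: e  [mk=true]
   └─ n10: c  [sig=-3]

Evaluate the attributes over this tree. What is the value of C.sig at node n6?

7

1. n1.hot = 15  [15]
2. n2.sig = 2  [A.hot * 2 - 28]
3. n3.cnt = -7  [terminal]
4. n2.ok = "yq"  ["yq"]
5. n2.val = 3  [C.sig * 2 - 1]
6. n2.cnt = 1  [C.sig - 1]
7. n1.tag = 5  [C.val + 2]
8. n4.wid = -9  [terminal]
9. n5.hot = 1  [A₀.tag - 4]
10. n6.sig = 7  [A.hot * -2 + 9]
11. n7.cnt = -6  [terminal]
12. n8.wid = -2  [terminal]
13. n6.ok = "nk"  ["nk"]
14. n6.val = 8  [C.sig + 1]
15. n6.cnt = 26  [d.wid + 28]
16. n9.mk = true  [terminal]
17. n10.sig = -3  [terminal]
18. n5.tag = 10  [len(C.ok) + 8]
19. n0.hot = 9  [A₀.tag + 4]
20. n0.acc = true  [d.wid > -10]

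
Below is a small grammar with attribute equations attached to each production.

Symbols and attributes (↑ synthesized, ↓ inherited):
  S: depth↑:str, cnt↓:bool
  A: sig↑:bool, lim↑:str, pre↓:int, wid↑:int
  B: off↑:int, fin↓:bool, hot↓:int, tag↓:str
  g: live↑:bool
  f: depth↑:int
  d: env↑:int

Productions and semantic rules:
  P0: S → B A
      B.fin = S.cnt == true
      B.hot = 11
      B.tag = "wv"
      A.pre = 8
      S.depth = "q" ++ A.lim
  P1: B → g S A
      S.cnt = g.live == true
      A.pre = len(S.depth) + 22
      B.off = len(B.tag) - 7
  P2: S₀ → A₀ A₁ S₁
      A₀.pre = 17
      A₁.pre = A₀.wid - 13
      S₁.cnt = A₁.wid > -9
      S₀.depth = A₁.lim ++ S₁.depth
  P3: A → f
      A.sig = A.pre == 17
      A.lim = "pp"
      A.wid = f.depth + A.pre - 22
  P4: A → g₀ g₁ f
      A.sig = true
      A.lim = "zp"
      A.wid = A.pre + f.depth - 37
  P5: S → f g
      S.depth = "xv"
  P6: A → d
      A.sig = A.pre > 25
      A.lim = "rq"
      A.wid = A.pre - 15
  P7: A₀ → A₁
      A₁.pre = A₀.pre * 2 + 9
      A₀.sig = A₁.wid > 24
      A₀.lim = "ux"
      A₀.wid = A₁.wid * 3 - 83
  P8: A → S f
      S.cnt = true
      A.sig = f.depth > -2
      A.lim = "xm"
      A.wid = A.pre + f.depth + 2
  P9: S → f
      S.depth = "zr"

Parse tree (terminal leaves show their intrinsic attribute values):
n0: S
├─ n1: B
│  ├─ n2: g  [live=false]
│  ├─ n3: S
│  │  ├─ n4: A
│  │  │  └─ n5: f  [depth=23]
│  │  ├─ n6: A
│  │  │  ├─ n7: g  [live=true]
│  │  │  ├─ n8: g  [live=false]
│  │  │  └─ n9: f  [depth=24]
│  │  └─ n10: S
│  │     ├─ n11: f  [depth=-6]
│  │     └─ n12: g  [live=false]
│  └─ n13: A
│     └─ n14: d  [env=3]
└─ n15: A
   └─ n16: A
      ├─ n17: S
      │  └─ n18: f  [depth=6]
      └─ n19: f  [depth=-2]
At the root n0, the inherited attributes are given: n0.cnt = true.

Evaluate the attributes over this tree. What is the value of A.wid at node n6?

1. n0.cnt = true  [given at root]
2. n1.fin = true  [S.cnt == true]
3. n1.hot = 11  [11]
4. n1.tag = "wv"  ["wv"]
5. n2.live = false  [terminal]
6. n3.cnt = false  [g.live == true]
7. n4.pre = 17  [17]
8. n5.depth = 23  [terminal]
9. n4.sig = true  [A.pre == 17]
10. n4.lim = "pp"  ["pp"]
11. n4.wid = 18  [f.depth + A.pre - 22]
12. n6.pre = 5  [A₀.wid - 13]
13. n7.live = true  [terminal]
14. n8.live = false  [terminal]
15. n9.depth = 24  [terminal]
16. n6.sig = true  [true]
17. n6.lim = "zp"  ["zp"]
18. n6.wid = -8  [A.pre + f.depth - 37]
19. n10.cnt = true  [A₁.wid > -9]
20. n11.depth = -6  [terminal]
21. n12.live = false  [terminal]
22. n10.depth = "xv"  ["xv"]
23. n3.depth = "zpxv"  [A₁.lim ++ S₁.depth]
24. n13.pre = 26  [len(S.depth) + 22]
25. n14.env = 3  [terminal]
26. n13.sig = true  [A.pre > 25]
27. n13.lim = "rq"  ["rq"]
28. n13.wid = 11  [A.pre - 15]
29. n1.off = -5  [len(B.tag) - 7]
30. n15.pre = 8  [8]
31. n16.pre = 25  [A₀.pre * 2 + 9]
32. n17.cnt = true  [true]
33. n18.depth = 6  [terminal]
34. n17.depth = "zr"  ["zr"]
35. n19.depth = -2  [terminal]
36. n16.sig = false  [f.depth > -2]
37. n16.lim = "xm"  ["xm"]
38. n16.wid = 25  [A.pre + f.depth + 2]
39. n15.sig = true  [A₁.wid > 24]
40. n15.lim = "ux"  ["ux"]
41. n15.wid = -8  [A₁.wid * 3 - 83]
42. n0.depth = "qux"  ["q" ++ A.lim]

-8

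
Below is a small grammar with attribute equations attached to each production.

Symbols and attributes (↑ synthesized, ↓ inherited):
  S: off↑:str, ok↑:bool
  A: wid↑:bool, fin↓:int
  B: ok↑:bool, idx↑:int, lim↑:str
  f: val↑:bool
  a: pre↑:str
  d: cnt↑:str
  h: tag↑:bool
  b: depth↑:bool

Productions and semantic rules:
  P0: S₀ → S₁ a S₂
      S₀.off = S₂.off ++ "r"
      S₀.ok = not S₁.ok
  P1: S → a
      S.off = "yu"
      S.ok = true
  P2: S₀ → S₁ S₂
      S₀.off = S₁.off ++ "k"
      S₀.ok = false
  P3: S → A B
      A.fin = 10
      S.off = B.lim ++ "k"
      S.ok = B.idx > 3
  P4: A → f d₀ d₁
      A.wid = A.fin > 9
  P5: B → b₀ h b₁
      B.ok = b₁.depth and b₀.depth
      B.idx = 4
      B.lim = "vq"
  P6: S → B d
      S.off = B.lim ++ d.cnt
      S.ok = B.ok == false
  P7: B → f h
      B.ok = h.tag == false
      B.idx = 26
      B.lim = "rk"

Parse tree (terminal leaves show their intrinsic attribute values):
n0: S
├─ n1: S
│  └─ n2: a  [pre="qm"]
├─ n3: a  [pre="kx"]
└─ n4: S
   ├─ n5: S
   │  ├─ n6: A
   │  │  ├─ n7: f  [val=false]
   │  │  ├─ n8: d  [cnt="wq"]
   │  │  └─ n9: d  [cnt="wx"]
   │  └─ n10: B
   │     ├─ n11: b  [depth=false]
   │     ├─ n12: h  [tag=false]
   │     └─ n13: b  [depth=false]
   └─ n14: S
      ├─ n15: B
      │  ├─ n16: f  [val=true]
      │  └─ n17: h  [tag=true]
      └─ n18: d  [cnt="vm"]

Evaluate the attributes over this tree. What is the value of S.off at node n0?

"vqkkr"

1. n2.pre = "qm"  [terminal]
2. n1.off = "yu"  ["yu"]
3. n1.ok = true  [true]
4. n3.pre = "kx"  [terminal]
5. n6.fin = 10  [10]
6. n7.val = false  [terminal]
7. n8.cnt = "wq"  [terminal]
8. n9.cnt = "wx"  [terminal]
9. n6.wid = true  [A.fin > 9]
10. n11.depth = false  [terminal]
11. n12.tag = false  [terminal]
12. n13.depth = false  [terminal]
13. n10.ok = false  [b₁.depth and b₀.depth]
14. n10.idx = 4  [4]
15. n10.lim = "vq"  ["vq"]
16. n5.off = "vqk"  [B.lim ++ "k"]
17. n5.ok = true  [B.idx > 3]
18. n16.val = true  [terminal]
19. n17.tag = true  [terminal]
20. n15.ok = false  [h.tag == false]
21. n15.idx = 26  [26]
22. n15.lim = "rk"  ["rk"]
23. n18.cnt = "vm"  [terminal]
24. n14.off = "rkvm"  [B.lim ++ d.cnt]
25. n14.ok = true  [B.ok == false]
26. n4.off = "vqkk"  [S₁.off ++ "k"]
27. n4.ok = false  [false]
28. n0.off = "vqkkr"  [S₂.off ++ "r"]
29. n0.ok = false  [not S₁.ok]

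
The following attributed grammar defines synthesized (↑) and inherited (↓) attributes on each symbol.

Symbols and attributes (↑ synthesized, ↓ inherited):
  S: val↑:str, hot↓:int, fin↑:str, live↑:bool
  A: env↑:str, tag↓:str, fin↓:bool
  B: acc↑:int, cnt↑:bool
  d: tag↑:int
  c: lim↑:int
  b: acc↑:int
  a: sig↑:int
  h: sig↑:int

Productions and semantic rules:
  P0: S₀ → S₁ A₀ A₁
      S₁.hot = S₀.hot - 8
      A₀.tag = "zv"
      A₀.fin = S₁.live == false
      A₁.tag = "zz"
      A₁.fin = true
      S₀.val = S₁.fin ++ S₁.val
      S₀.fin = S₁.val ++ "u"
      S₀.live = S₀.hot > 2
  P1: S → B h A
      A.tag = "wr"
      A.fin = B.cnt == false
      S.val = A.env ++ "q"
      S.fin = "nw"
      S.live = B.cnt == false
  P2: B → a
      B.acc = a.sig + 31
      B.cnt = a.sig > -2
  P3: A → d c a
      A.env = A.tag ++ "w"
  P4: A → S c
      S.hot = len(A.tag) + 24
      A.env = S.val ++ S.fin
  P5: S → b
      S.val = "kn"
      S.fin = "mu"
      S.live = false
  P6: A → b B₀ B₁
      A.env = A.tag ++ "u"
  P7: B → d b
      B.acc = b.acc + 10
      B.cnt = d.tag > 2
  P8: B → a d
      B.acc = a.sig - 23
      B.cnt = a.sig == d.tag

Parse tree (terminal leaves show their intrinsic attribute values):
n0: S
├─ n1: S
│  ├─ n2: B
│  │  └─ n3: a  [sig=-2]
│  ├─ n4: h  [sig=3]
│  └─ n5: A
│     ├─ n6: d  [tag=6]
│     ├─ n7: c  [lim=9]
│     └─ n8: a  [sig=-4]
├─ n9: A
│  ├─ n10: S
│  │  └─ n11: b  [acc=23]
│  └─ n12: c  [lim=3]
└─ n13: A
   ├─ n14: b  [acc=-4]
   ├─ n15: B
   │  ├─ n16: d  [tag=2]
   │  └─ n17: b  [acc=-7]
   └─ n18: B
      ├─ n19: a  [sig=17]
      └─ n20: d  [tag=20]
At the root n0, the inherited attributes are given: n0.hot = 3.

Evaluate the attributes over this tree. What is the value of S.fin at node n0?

"wrwqu"

1. n0.hot = 3  [given at root]
2. n1.hot = -5  [S₀.hot - 8]
3. n3.sig = -2  [terminal]
4. n2.acc = 29  [a.sig + 31]
5. n2.cnt = false  [a.sig > -2]
6. n4.sig = 3  [terminal]
7. n5.tag = "wr"  ["wr"]
8. n5.fin = true  [B.cnt == false]
9. n6.tag = 6  [terminal]
10. n7.lim = 9  [terminal]
11. n8.sig = -4  [terminal]
12. n5.env = "wrw"  [A.tag ++ "w"]
13. n1.val = "wrwq"  [A.env ++ "q"]
14. n1.fin = "nw"  ["nw"]
15. n1.live = true  [B.cnt == false]
16. n9.tag = "zv"  ["zv"]
17. n9.fin = false  [S₁.live == false]
18. n10.hot = 26  [len(A.tag) + 24]
19. n11.acc = 23  [terminal]
20. n10.val = "kn"  ["kn"]
21. n10.fin = "mu"  ["mu"]
22. n10.live = false  [false]
23. n12.lim = 3  [terminal]
24. n9.env = "knmu"  [S.val ++ S.fin]
25. n13.tag = "zz"  ["zz"]
26. n13.fin = true  [true]
27. n14.acc = -4  [terminal]
28. n16.tag = 2  [terminal]
29. n17.acc = -7  [terminal]
30. n15.acc = 3  [b.acc + 10]
31. n15.cnt = false  [d.tag > 2]
32. n19.sig = 17  [terminal]
33. n20.tag = 20  [terminal]
34. n18.acc = -6  [a.sig - 23]
35. n18.cnt = false  [a.sig == d.tag]
36. n13.env = "zzu"  [A.tag ++ "u"]
37. n0.val = "nwwrwq"  [S₁.fin ++ S₁.val]
38. n0.fin = "wrwqu"  [S₁.val ++ "u"]
39. n0.live = true  [S₀.hot > 2]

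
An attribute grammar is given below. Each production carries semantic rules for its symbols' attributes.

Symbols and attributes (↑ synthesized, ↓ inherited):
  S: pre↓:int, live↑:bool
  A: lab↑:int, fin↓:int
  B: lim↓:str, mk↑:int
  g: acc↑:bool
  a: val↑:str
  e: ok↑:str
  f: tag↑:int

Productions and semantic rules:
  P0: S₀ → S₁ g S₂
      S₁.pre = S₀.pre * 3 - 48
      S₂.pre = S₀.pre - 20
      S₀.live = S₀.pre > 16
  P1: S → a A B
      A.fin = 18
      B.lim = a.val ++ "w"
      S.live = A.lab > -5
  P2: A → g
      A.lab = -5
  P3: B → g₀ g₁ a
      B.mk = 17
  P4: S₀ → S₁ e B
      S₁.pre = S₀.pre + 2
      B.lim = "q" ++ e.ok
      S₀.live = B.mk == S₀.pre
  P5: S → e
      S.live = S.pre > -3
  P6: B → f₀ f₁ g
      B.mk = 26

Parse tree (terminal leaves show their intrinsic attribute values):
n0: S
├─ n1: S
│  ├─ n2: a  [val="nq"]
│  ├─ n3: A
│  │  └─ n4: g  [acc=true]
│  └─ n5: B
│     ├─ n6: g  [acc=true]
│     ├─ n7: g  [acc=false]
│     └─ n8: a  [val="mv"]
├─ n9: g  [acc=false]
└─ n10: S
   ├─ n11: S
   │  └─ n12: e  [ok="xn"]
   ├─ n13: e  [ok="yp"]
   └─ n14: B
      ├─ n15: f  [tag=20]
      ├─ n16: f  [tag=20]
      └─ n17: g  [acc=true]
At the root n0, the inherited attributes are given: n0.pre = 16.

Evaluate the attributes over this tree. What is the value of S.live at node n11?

true

1. n0.pre = 16  [given at root]
2. n1.pre = 0  [S₀.pre * 3 - 48]
3. n2.val = "nq"  [terminal]
4. n3.fin = 18  [18]
5. n4.acc = true  [terminal]
6. n3.lab = -5  [-5]
7. n5.lim = "nqw"  [a.val ++ "w"]
8. n6.acc = true  [terminal]
9. n7.acc = false  [terminal]
10. n8.val = "mv"  [terminal]
11. n5.mk = 17  [17]
12. n1.live = false  [A.lab > -5]
13. n9.acc = false  [terminal]
14. n10.pre = -4  [S₀.pre - 20]
15. n11.pre = -2  [S₀.pre + 2]
16. n12.ok = "xn"  [terminal]
17. n11.live = true  [S.pre > -3]
18. n13.ok = "yp"  [terminal]
19. n14.lim = "qyp"  ["q" ++ e.ok]
20. n15.tag = 20  [terminal]
21. n16.tag = 20  [terminal]
22. n17.acc = true  [terminal]
23. n14.mk = 26  [26]
24. n10.live = false  [B.mk == S₀.pre]
25. n0.live = false  [S₀.pre > 16]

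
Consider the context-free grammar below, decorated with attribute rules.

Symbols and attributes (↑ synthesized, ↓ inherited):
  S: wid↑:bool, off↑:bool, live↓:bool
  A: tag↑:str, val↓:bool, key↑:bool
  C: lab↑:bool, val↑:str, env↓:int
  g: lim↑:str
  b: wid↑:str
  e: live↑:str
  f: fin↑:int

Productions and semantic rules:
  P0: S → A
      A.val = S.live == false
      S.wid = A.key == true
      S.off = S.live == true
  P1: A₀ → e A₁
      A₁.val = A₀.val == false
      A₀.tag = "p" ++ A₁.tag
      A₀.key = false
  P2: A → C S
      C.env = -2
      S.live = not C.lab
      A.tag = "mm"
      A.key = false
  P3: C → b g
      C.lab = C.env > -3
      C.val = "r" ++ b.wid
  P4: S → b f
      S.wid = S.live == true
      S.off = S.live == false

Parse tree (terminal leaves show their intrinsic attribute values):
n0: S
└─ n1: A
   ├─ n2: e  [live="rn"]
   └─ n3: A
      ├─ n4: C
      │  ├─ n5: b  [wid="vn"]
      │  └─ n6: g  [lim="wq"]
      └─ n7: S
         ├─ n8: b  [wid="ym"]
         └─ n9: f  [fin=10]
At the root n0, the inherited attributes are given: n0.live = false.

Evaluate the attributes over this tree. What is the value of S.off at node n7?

1. n0.live = false  [given at root]
2. n1.val = true  [S.live == false]
3. n2.live = "rn"  [terminal]
4. n3.val = false  [A₀.val == false]
5. n4.env = -2  [-2]
6. n5.wid = "vn"  [terminal]
7. n6.lim = "wq"  [terminal]
8. n4.lab = true  [C.env > -3]
9. n4.val = "rvn"  ["r" ++ b.wid]
10. n7.live = false  [not C.lab]
11. n8.wid = "ym"  [terminal]
12. n9.fin = 10  [terminal]
13. n7.wid = false  [S.live == true]
14. n7.off = true  [S.live == false]
15. n3.tag = "mm"  ["mm"]
16. n3.key = false  [false]
17. n1.tag = "pmm"  ["p" ++ A₁.tag]
18. n1.key = false  [false]
19. n0.wid = false  [A.key == true]
20. n0.off = false  [S.live == true]

true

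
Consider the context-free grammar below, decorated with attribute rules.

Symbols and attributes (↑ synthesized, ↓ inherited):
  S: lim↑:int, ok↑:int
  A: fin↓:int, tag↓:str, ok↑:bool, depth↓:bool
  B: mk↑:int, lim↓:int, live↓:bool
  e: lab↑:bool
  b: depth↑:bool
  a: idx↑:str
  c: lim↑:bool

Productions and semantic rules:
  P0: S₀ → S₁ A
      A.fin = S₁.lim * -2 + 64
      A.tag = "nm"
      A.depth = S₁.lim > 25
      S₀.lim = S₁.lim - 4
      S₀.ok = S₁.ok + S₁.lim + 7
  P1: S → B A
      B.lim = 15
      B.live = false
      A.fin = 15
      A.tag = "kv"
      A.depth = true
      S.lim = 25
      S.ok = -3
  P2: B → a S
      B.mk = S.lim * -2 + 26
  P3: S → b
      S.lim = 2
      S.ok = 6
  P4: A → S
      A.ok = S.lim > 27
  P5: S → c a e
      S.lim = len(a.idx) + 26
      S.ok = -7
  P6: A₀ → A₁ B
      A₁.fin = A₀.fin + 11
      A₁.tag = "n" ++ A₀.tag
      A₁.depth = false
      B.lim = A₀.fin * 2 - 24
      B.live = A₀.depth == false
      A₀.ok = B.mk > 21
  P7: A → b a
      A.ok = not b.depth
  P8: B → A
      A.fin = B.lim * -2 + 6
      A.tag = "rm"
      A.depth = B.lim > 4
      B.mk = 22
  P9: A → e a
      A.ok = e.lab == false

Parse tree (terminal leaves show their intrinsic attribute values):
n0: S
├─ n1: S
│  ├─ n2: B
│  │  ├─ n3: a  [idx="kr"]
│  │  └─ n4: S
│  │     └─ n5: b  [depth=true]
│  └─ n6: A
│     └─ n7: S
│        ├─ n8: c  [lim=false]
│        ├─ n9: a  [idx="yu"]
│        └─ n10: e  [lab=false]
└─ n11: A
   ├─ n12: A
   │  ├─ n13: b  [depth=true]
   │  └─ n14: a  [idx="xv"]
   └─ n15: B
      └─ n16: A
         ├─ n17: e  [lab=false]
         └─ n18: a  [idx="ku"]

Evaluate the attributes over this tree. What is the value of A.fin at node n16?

-2

1. n2.lim = 15  [15]
2. n2.live = false  [false]
3. n3.idx = "kr"  [terminal]
4. n5.depth = true  [terminal]
5. n4.lim = 2  [2]
6. n4.ok = 6  [6]
7. n2.mk = 22  [S.lim * -2 + 26]
8. n6.fin = 15  [15]
9. n6.tag = "kv"  ["kv"]
10. n6.depth = true  [true]
11. n8.lim = false  [terminal]
12. n9.idx = "yu"  [terminal]
13. n10.lab = false  [terminal]
14. n7.lim = 28  [len(a.idx) + 26]
15. n7.ok = -7  [-7]
16. n6.ok = true  [S.lim > 27]
17. n1.lim = 25  [25]
18. n1.ok = -3  [-3]
19. n11.fin = 14  [S₁.lim * -2 + 64]
20. n11.tag = "nm"  ["nm"]
21. n11.depth = false  [S₁.lim > 25]
22. n12.fin = 25  [A₀.fin + 11]
23. n12.tag = "nnm"  ["n" ++ A₀.tag]
24. n12.depth = false  [false]
25. n13.depth = true  [terminal]
26. n14.idx = "xv"  [terminal]
27. n12.ok = false  [not b.depth]
28. n15.lim = 4  [A₀.fin * 2 - 24]
29. n15.live = true  [A₀.depth == false]
30. n16.fin = -2  [B.lim * -2 + 6]
31. n16.tag = "rm"  ["rm"]
32. n16.depth = false  [B.lim > 4]
33. n17.lab = false  [terminal]
34. n18.idx = "ku"  [terminal]
35. n16.ok = true  [e.lab == false]
36. n15.mk = 22  [22]
37. n11.ok = true  [B.mk > 21]
38. n0.lim = 21  [S₁.lim - 4]
39. n0.ok = 29  [S₁.ok + S₁.lim + 7]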